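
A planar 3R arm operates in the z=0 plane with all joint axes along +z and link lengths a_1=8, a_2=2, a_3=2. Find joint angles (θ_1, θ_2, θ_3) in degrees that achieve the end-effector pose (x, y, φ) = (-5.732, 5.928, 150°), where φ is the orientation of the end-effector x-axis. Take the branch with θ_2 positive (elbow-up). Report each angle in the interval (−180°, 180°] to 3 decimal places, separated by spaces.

wrist centre = target − a_3·(cos φ, sin φ) = (-3.9999, 4.9280)
cos θ_2 = (40.2848−8²−2²)/(2·8·2) = -0.8661; θ_2 = 150.0086° (elbow-up)
β = atan2(4.9280,-3.9999) = 129.0655°; ψ = atan2(0.9997,6.2678) = 9.0626°
θ_1 = β − ψ = 120.0029°
θ_3 = φ − θ_1 − θ_2 = -120.0115° (wrapped to (-180°,180°])

120.003 150.009 -120.012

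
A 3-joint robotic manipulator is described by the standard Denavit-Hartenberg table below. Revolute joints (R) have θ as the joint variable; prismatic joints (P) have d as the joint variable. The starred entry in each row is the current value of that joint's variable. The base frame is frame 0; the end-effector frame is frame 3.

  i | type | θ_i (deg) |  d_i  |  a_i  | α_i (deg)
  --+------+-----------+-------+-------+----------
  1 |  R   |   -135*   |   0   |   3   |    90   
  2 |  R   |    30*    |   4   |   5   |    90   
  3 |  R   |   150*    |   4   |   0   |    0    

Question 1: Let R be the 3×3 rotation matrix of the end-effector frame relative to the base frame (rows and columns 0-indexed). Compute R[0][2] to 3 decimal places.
-0.354

End-effector z-axis (col 2 of R) = (-0.3536,-0.3536,-0.8660)
R[0][2] = -0.3536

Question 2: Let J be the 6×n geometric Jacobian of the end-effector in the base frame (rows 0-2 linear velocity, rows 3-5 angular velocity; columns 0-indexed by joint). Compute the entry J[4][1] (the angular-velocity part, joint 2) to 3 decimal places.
0.707

axis z_1 = (-0.7071,0.7071,0.0000); lever o_n−o_1 = (-7.3045,-1.6476,-0.9641)
cross product → J_v[:, 1] = (-0.6817,-0.6817,6.3301)
J_ω[:, 1] = z_1
entry J[4][1] = 0.7071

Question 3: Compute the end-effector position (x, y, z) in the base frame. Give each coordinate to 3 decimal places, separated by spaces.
after link 1: o_1 = (-2.1213, -2.1213, 0.0000)
after link 2: o_2 = (-8.0116, -2.3548, 2.5000)
after link 3: o_3 = (-9.4258, -3.7690, -0.9641)

-9.426 -3.769 -0.964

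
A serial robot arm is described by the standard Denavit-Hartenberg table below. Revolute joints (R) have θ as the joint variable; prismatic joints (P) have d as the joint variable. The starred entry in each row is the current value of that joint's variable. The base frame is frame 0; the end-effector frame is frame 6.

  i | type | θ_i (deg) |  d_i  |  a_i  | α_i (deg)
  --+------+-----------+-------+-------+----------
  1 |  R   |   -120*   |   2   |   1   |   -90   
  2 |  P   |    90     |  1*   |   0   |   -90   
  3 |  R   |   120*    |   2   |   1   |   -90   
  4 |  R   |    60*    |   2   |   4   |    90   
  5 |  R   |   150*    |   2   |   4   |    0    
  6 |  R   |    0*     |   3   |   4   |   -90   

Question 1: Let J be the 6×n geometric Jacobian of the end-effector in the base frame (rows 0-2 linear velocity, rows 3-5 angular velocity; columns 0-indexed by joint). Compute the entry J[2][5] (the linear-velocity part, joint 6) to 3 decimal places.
axis z_5 = (-0.3995,0.8080,0.4330); lever o_n−o_5 = (2.4665,3.7721,2.1651)
cross product → J_v[:, 5] = (0.1160,1.9330,-3.5000)
J_ω[:, 5] = z_5
entry J[2][5] = -3.5000

-3.500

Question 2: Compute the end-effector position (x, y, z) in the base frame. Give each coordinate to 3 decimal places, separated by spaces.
after link 1: o_1 = (-0.5000, -0.8660, 2.0000)
after link 2: o_2 = (0.3660, -1.3660, 2.0000)
after link 3: o_3 = (0.6160, 0.7990, 2.5000)
after link 4: o_4 = (-1.7500, -1.8349, 5.2321)
after link 5: o_5 = (1.1160, 1.1292, 6.9641)
after link 6: o_6 = (3.5825, 4.9013, 9.1292)

3.583 4.901 9.129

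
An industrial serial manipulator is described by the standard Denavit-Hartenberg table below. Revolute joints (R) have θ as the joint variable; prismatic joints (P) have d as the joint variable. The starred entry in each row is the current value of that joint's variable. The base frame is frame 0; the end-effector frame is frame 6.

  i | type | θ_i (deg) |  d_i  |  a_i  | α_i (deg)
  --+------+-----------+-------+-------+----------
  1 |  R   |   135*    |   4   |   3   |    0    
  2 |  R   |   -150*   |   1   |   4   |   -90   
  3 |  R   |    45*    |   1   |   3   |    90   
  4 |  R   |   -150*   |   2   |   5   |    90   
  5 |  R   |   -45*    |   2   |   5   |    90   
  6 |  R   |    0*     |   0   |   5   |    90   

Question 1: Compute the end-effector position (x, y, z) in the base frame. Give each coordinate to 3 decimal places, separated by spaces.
after link 1: o_1 = (-2.1213, 2.1213, 4.0000)
after link 2: o_2 = (1.7424, 1.0860, 5.0000)
after link 3: o_3 = (4.0502, 1.5029, 2.8787)
after link 4: o_4 = (1.8117, -0.4854, 7.3548)
after link 5: o_5 = (-3.3867, 0.8705, 7.7269)
after link 6: o_6 = (-8.3503, 0.3704, 7.3920)

-8.350 0.370 7.392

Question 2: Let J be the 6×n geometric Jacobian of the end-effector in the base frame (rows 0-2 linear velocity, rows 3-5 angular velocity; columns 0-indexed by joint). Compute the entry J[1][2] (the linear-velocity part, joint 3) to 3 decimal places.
-0.619

axis z_2 = (0.2588,0.9659,0.0000); lever o_n−o_2 = (-10.0927,-0.7157,2.3920)
cross product → J_v[:, 2] = (2.3105,-0.6191,9.5636)
J_ω[:, 2] = z_2
entry J[1][2] = -0.6191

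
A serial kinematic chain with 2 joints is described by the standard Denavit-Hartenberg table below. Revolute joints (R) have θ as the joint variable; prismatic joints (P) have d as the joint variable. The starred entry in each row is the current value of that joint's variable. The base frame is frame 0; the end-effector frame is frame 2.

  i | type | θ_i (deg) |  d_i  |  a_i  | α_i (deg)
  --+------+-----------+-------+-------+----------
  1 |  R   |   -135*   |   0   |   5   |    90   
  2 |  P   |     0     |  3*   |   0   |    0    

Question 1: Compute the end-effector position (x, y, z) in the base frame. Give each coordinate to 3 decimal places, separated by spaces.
-5.657 -1.414 0.000

after link 1: o_1 = (-3.5355, -3.5355, 0.0000)
after link 2: o_2 = (-5.6569, -1.4142, 0.0000)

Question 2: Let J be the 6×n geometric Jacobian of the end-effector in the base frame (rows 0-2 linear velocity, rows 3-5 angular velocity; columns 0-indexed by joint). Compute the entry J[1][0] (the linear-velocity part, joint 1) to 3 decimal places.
-5.657

axis z_0 = ẑ; lever o_n−o_0 = (-5.6569,-1.4142,0.0000)
cross product → J_v[:, 0] = (1.4142,-5.6569,0.0000)
J_ω[:, 0] = z_0
entry J[1][0] = -5.6569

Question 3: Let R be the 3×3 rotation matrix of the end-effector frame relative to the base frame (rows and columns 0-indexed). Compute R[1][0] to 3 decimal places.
-0.707

End-effector x-axis (col 0 of R) = (-0.7071,-0.7071,0.0000)
R[1][0] = -0.7071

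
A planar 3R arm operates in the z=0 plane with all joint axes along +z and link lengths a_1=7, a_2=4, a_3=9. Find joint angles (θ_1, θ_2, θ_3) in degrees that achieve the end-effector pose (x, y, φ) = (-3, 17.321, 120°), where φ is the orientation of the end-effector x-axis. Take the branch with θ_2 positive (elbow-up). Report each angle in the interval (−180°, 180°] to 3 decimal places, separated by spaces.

60.004 59.989 0.007

wrist centre = target − a_3·(cos φ, sin φ) = (1.5000, 9.5268)
cos θ_2 = (93.0094−7²−4²)/(2·7·4) = 0.5002; θ_2 = 59.9889° (elbow-up)
β = atan2(9.5268,1.5000) = 81.0522°; ψ = atan2(3.4637,9.0007) = 21.0482°
θ_1 = β − ψ = 60.0040°
θ_3 = φ − θ_1 − θ_2 = 0.0070° (wrapped to (-180°,180°])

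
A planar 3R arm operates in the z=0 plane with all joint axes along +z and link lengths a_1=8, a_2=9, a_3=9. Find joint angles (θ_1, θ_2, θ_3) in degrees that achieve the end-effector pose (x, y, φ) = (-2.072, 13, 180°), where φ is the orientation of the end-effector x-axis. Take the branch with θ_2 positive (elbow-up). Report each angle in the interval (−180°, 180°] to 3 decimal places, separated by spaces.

wrist centre = target − a_3·(cos φ, sin φ) = (6.9280, 13.0000)
cos θ_2 = (216.9972−8²−9²)/(2·8·9) = 0.5000; θ_2 = 60.0013° (elbow-up)
β = atan2(13.0000,6.9280) = 61.9458°; ψ = atan2(7.7943,12.4998) = 31.9458°
θ_1 = β − ψ = 30.0000°
θ_3 = φ − θ_1 − θ_2 = 89.9987° (wrapped to (-180°,180°])

30.000 60.001 89.999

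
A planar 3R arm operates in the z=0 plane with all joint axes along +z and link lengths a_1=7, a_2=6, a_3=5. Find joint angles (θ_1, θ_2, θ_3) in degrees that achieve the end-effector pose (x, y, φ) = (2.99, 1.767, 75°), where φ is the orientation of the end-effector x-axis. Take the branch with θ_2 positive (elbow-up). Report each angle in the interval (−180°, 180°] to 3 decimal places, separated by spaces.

-120.007 149.997 45.010

wrist centre = target − a_3·(cos φ, sin φ) = (1.6959, -3.0626)
cos θ_2 = (12.2558−7²−6²)/(2·7·6) = -0.8660; θ_2 = 149.9974° (elbow-up)
β = atan2(-3.0626,1.6959) = -61.0249°; ψ = atan2(3.0002,1.8040) = 58.9823°
θ_1 = β − ψ = -120.0072°
θ_3 = φ − θ_1 − θ_2 = 45.0098° (wrapped to (-180°,180°])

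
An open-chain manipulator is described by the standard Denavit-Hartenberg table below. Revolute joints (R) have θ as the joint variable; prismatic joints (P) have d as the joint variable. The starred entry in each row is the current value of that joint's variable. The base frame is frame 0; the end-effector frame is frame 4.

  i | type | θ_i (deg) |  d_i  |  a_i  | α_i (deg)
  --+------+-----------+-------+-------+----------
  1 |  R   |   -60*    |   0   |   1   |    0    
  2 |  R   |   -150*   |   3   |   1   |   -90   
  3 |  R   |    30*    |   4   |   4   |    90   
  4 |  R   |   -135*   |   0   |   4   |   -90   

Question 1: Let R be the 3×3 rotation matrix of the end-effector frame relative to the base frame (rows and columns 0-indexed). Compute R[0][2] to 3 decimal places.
End-effector z-axis (col 2 of R) = (-0.1768,0.9186,-0.3536)
R[0][2] = -0.1768

-0.177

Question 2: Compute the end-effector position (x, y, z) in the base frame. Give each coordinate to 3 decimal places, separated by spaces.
-1.830 -0.873 2.414

after link 1: o_1 = (0.5000, -0.8660, 0.0000)
after link 2: o_2 = (-0.3660, -0.3660, 3.0000)
after link 3: o_3 = (-5.3660, -2.0981, 1.0000)
after link 4: o_4 = (-1.8305, -0.8733, 2.4142)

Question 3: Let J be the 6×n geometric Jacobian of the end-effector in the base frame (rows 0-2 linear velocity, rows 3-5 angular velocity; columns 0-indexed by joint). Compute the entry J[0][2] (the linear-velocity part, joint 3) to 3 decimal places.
0.507

axis z_2 = (-0.5000,-0.8660,0.0000); lever o_n−o_2 = (-1.4645,-0.5073,-0.5858)
cross product → J_v[:, 2] = (0.5073,-0.2929,-1.0146)
J_ω[:, 2] = z_2
entry J[0][2] = 0.5073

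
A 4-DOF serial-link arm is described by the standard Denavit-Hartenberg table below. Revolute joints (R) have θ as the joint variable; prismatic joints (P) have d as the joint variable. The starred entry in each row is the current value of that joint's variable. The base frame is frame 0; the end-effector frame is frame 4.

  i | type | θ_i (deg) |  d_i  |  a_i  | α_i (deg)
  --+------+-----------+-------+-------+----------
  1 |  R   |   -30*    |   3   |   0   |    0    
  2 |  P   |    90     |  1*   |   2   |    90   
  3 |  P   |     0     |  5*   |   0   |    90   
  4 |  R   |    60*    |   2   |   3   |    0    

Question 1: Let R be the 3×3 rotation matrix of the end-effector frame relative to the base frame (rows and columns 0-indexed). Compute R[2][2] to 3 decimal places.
End-effector z-axis (col 2 of R) = (0.0000,-0.0000,-1.0000)
R[2][2] = -1.0000

-1.000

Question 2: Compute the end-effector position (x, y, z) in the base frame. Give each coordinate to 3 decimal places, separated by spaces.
8.330 -0.768 2.000

after link 1: o_1 = (0.0000, 0.0000, 3.0000)
after link 2: o_2 = (1.0000, 1.7321, 4.0000)
after link 3: o_3 = (5.3301, -0.7679, 4.0000)
after link 4: o_4 = (8.3301, -0.7679, 2.0000)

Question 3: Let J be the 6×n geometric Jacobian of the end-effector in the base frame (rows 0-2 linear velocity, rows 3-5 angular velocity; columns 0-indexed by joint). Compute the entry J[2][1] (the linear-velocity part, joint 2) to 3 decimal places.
1.000

prismatic axis z_1 = (0.0000,0.0000,1.0000)
J_v[:, 1] = z_1; J_ω[:, 1] = (0,0,0)
entry J[2][1] = 1.0000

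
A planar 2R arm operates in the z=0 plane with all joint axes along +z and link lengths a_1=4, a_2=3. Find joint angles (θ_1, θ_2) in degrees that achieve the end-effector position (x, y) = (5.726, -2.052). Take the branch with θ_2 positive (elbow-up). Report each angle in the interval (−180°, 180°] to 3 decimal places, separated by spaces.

-45.003 60.006

cos θ_2 = (36.9978−4²−3²)/(2·4·3) = 0.4999; θ_2 = 60.0061° (elbow-up)
β = atan2(-2.0520,5.7260) = -19.7159°; ψ = atan2(2.5982,5.4997) = 25.2875°
θ_1 = β − ψ = -45.0034°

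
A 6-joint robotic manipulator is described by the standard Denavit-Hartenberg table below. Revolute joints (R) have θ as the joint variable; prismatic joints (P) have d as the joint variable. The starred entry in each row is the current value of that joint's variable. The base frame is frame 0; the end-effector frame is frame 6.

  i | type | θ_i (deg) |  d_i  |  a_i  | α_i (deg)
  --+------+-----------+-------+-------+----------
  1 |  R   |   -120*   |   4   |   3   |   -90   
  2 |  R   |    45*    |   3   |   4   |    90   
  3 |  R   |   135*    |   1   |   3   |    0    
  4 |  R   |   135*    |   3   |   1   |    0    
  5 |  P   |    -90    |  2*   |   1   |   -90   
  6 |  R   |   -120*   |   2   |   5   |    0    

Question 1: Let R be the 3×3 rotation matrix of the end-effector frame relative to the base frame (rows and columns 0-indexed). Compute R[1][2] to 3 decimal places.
End-effector z-axis (col 2 of R) = (-0.8660,0.5000,0.0000)
R[1][2] = 0.5000

0.500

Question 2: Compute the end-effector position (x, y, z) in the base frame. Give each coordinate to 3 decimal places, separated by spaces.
-4.510 -12.054 8.915

after link 1: o_1 = (-1.5000, -2.5981, 4.0000)
after link 2: o_2 = (-0.3161, -6.5476, 1.1716)
after link 3: o_3 = (1.9174, -6.9216, 3.3787)
after link 4: o_4 = (-0.0093, -8.2587, 5.5000)
after link 5: o_5 = (-0.3628, -8.8711, 7.6213)
after link 6: o_6 = (-4.5097, -12.0536, 8.9154)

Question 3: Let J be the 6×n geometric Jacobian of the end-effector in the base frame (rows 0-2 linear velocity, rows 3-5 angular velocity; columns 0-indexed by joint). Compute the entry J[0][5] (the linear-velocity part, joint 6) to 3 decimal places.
axis z_5 = (-0.8660,0.5000,0.0000); lever o_n−o_5 = (-4.1469,-3.1826,1.2941)
cross product → J_v[:, 5] = (0.6470,1.1207,4.8296)
J_ω[:, 5] = z_5
entry J[0][5] = 0.6470

0.647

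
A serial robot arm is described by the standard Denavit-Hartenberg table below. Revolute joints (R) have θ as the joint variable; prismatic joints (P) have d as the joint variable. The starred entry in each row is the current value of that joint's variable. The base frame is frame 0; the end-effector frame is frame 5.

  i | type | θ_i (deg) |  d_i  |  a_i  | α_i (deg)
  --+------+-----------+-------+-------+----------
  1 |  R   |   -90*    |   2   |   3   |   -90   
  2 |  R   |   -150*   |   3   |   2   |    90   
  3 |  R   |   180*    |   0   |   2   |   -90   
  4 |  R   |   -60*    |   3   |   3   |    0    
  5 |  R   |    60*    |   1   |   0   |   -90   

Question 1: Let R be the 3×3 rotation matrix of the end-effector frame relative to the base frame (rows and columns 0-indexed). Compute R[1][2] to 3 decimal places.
End-effector z-axis (col 2 of R) = (-0.0000,-0.5000,0.8660)
R[1][2] = -0.5000

-0.500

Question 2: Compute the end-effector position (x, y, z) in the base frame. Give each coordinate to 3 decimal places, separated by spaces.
-1.000 -3.000 -1.000

after link 1: o_1 = (0.0000, -3.0000, 2.0000)
after link 2: o_2 = (3.0000, -1.2679, 3.0000)
after link 3: o_3 = (3.0000, -3.0000, 2.0000)
after link 4: o_4 = (0.0000, -3.0000, -1.0000)
after link 5: o_5 = (-1.0000, -3.0000, -1.0000)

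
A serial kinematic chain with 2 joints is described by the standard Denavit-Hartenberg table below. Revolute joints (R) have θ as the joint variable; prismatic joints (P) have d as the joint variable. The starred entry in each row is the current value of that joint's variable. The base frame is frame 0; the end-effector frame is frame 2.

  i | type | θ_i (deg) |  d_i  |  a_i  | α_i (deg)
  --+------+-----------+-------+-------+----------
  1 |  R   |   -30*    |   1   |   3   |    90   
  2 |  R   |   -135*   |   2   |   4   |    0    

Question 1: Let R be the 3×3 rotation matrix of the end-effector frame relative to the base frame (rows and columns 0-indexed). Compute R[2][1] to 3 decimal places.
End-effector y-axis (col 1 of R) = (0.6124,-0.3536,-0.7071)
R[2][1] = -0.7071

-0.707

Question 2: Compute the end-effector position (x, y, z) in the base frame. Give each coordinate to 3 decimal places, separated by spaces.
-0.851 -1.818 -1.828

after link 1: o_1 = (2.5981, -1.5000, 1.0000)
after link 2: o_2 = (-0.8514, -1.8178, -1.8284)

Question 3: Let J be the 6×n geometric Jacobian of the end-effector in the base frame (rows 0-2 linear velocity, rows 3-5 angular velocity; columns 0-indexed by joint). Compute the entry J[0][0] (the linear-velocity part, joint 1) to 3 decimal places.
1.818

axis z_0 = ẑ; lever o_n−o_0 = (-0.8514,-1.8178,-1.8284)
cross product → J_v[:, 0] = (1.8178,-0.8514,0.0000)
J_ω[:, 0] = z_0
entry J[0][0] = 1.8178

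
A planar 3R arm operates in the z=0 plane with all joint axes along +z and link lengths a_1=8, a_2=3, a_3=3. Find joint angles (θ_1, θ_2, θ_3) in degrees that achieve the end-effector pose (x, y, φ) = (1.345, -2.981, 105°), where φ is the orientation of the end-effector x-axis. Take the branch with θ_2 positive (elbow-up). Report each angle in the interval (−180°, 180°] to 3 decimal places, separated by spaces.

wrist centre = target − a_3·(cos φ, sin φ) = (2.1215, -5.8788)
cos θ_2 = (39.0606−8²−3²)/(2·8·3) = -0.7071; θ_2 = 134.9971° (elbow-up)
β = atan2(-5.8788,2.1215) = -70.1572°; ψ = atan2(2.1214,5.8788) = 19.8426°
θ_1 = β − ψ = -89.9997°
θ_3 = φ − θ_1 − θ_2 = 60.0026° (wrapped to (-180°,180°])

-90.000 134.997 60.003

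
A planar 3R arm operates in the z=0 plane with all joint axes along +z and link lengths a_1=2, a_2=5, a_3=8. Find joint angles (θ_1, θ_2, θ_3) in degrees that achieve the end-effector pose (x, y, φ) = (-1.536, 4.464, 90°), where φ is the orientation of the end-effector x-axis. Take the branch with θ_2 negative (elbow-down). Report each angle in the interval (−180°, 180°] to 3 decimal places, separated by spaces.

-0.027 -134.981 -134.992

wrist centre = target − a_3·(cos φ, sin φ) = (-1.5360, -3.5360)
cos θ_2 = (14.8626−2²−5²)/(2·2·5) = -0.7069; θ_2 = -134.9808° (elbow-down)
β = atan2(-3.5360,-1.5360) = -113.4796°; ψ = atan2(-3.5367,-1.5344) = -113.4529°
θ_1 = β − ψ = -0.0267°
θ_3 = φ − θ_1 − θ_2 = -134.9924° (wrapped to (-180°,180°])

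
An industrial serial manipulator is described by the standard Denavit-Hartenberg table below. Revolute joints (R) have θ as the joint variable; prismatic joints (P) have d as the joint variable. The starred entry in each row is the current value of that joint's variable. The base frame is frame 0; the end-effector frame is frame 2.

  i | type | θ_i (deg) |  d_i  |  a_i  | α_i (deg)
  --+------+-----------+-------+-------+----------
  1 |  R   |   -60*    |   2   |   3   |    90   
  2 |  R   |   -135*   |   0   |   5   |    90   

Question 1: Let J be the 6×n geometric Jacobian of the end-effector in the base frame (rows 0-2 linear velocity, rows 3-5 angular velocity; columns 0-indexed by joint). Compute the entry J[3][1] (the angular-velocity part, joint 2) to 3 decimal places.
axis z_1 = (-0.8660,-0.5000,0.0000); lever o_n−o_1 = (-1.7678,3.0619,-3.5355)
cross product → J_v[:, 1] = (1.7678,-3.0619,-3.5355)
J_ω[:, 1] = z_1
entry J[3][1] = -0.8660

-0.866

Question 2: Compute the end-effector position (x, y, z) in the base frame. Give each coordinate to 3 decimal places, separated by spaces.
after link 1: o_1 = (1.5000, -2.5981, 2.0000)
after link 2: o_2 = (-0.2678, 0.4638, -1.5355)

-0.268 0.464 -1.536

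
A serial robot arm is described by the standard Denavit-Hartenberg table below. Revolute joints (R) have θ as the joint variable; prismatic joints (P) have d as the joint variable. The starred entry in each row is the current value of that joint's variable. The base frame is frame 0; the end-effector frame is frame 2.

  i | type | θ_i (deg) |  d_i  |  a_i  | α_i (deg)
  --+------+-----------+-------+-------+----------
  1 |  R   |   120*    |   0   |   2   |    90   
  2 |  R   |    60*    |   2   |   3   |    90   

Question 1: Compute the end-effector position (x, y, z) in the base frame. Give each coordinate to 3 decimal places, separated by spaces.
after link 1: o_1 = (-1.0000, 1.7321, 0.0000)
after link 2: o_2 = (-0.0179, 4.0311, 2.5981)

-0.018 4.031 2.598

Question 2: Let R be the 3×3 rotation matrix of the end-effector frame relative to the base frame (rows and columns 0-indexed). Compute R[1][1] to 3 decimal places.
0.500

End-effector y-axis (col 1 of R) = (0.8660,0.5000,0.0000)
R[1][1] = 0.5000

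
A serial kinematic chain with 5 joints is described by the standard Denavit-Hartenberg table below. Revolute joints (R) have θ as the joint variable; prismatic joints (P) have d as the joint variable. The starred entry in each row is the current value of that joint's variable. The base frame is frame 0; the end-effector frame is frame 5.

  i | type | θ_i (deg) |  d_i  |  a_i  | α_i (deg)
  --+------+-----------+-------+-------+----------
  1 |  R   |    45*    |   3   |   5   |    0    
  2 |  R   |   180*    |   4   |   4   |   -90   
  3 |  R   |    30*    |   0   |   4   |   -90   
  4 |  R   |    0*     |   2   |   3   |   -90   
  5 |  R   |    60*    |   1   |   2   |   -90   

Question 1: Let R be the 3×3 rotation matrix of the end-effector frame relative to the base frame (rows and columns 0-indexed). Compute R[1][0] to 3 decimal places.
End-effector x-axis (col 0 of R) = (-0.6124,-0.6124,0.5000)
R[1][0] = -0.6124

-0.612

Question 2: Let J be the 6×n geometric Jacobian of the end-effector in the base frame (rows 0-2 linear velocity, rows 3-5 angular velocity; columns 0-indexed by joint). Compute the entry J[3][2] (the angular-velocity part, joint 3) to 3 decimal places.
axis z_2 = (0.7071,-0.7071,0.0000); lever o_n−o_2 = (-5.5114,-4.0971,-4.2321)
cross product → J_v[:, 2] = (2.9925,2.9925,-6.7942)
J_ω[:, 2] = z_2
entry J[3][2] = 0.7071

0.707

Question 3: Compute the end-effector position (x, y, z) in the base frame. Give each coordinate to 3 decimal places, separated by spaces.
after link 1: o_1 = (3.5355, 3.5355, 3.0000)
after link 2: o_2 = (0.7071, 0.7071, 7.0000)
after link 3: o_3 = (-1.7424, -1.7424, 5.0000)
after link 4: o_4 = (-2.8724, -2.8724, 1.7679)
after link 5: o_5 = (-4.8042, -3.3900, 2.7679)

-4.804 -3.390 2.768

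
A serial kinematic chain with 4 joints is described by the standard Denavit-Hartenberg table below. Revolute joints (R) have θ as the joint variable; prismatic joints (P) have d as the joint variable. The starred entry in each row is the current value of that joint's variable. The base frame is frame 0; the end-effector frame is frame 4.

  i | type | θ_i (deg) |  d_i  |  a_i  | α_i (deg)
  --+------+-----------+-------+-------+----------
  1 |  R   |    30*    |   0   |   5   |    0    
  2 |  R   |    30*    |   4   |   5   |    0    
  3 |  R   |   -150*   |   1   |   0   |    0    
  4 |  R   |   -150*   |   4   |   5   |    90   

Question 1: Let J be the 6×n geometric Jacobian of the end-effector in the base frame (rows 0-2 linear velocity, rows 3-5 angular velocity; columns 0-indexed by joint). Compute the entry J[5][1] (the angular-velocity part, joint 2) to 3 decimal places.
axis z_1 = (0.0000,0.0000,1.0000); lever o_n−o_1 = (0.0000,8.6603,9.0000)
cross product → J_v[:, 1] = (-8.6603,0.0000,0.0000)
J_ω[:, 1] = z_1
entry J[5][1] = 1.0000

1.000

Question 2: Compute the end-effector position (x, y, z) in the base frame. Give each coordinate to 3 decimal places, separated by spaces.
after link 1: o_1 = (4.3301, 2.5000, 0.0000)
after link 2: o_2 = (6.8301, 6.8301, 4.0000)
after link 3: o_3 = (6.8301, 6.8301, 5.0000)
after link 4: o_4 = (4.3301, 11.1603, 9.0000)

4.330 11.160 9.000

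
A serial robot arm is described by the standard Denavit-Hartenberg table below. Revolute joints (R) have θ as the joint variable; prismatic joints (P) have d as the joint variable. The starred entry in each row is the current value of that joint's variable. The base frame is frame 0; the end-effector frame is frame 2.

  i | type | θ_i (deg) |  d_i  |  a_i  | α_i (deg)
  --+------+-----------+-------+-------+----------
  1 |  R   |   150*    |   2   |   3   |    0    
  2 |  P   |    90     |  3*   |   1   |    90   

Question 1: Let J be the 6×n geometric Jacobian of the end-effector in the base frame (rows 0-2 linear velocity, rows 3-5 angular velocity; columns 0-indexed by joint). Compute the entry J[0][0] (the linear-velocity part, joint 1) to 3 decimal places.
-0.634

axis z_0 = ẑ; lever o_n−o_0 = (-3.0981,0.6340,5.0000)
cross product → J_v[:, 0] = (-0.6340,-3.0981,0.0000)
J_ω[:, 0] = z_0
entry J[0][0] = -0.6340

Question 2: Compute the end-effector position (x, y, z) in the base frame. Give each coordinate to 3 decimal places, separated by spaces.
after link 1: o_1 = (-2.5981, 1.5000, 2.0000)
after link 2: o_2 = (-3.0981, 0.6340, 5.0000)

-3.098 0.634 5.000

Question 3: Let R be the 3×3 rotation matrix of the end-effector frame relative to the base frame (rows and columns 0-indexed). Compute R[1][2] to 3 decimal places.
0.500

End-effector z-axis (col 2 of R) = (-0.8660,0.5000,0.0000)
R[1][2] = 0.5000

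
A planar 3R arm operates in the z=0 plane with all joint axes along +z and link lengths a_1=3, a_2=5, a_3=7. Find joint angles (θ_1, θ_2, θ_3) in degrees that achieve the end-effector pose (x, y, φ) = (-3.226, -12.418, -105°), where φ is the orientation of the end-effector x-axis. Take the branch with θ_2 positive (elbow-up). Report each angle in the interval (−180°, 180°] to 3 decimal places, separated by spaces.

wrist centre = target − a_3·(cos φ, sin φ) = (-1.4143, -5.6565)
cos θ_2 = (33.9964−3²−5²)/(2·3·5) = -0.0001; θ_2 = 90.0070° (elbow-up)
β = atan2(-5.6565,-1.4143) = -104.0375°; ψ = atan2(5.0000,2.9994) = 59.0414°
θ_1 = β − ψ = -163.0789°
θ_3 = φ − θ_1 − θ_2 = -31.9280° (wrapped to (-180°,180°])

-163.079 90.007 -31.928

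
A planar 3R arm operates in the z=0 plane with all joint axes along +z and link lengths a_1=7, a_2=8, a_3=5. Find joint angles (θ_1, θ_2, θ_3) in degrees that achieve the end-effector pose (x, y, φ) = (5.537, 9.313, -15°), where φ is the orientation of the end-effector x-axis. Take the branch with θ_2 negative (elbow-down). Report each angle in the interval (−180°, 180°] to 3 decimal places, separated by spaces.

wrist centre = target − a_3·(cos φ, sin φ) = (0.7074, 10.6071)
cos θ_2 = (113.0108−7²−8²)/(2·7·8) = 0.0001; θ_2 = -89.9945° (elbow-down)
β = atan2(10.6071,0.7074) = 86.1847°; ψ = atan2(-8.0000,7.0008) = -48.8109°
θ_1 = β − ψ = 134.9956°
θ_3 = φ − θ_1 − θ_2 = -60.0012° (wrapped to (-180°,180°])

134.996 -89.994 -60.001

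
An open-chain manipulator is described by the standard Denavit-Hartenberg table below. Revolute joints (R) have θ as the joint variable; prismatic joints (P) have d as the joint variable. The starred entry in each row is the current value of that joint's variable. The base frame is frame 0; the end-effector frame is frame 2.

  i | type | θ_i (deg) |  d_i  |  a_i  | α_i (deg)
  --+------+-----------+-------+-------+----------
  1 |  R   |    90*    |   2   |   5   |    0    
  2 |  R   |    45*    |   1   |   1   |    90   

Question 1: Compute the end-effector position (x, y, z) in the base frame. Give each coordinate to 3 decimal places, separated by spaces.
after link 1: o_1 = (0.0000, 5.0000, 2.0000)
after link 2: o_2 = (-0.7071, 5.7071, 3.0000)

-0.707 5.707 3.000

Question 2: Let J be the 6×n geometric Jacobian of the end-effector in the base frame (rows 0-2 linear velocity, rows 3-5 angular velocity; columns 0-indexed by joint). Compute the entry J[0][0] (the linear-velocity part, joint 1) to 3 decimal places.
axis z_0 = ẑ; lever o_n−o_0 = (-0.7071,5.7071,3.0000)
cross product → J_v[:, 0] = (-5.7071,-0.7071,0.0000)
J_ω[:, 0] = z_0
entry J[0][0] = -5.7071

-5.707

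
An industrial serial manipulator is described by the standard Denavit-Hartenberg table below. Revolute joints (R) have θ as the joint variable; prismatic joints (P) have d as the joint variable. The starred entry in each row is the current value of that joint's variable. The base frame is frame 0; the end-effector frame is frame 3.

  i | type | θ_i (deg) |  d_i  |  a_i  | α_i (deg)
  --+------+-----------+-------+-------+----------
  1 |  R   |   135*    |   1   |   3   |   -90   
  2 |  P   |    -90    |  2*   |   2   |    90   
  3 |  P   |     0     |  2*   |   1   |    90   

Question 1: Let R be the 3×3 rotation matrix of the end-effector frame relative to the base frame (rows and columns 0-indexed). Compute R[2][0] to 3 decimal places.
1.000

End-effector x-axis (col 0 of R) = (0.0000,0.0000,1.0000)
R[2][0] = 1.0000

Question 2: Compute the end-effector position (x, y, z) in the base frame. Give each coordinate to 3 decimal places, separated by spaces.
after link 1: o_1 = (-2.1213, 2.1213, 1.0000)
after link 2: o_2 = (-3.5355, 0.7071, 3.0000)
after link 3: o_3 = (-2.1213, -0.7071, 4.0000)

-2.121 -0.707 4.000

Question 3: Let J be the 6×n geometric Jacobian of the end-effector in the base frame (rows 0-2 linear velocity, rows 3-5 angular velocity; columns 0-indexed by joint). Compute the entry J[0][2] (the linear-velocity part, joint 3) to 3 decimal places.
0.707

prismatic axis z_2 = (0.7071,-0.7071,0.0000)
J_v[:, 2] = z_2; J_ω[:, 2] = (0,0,0)
entry J[0][2] = 0.7071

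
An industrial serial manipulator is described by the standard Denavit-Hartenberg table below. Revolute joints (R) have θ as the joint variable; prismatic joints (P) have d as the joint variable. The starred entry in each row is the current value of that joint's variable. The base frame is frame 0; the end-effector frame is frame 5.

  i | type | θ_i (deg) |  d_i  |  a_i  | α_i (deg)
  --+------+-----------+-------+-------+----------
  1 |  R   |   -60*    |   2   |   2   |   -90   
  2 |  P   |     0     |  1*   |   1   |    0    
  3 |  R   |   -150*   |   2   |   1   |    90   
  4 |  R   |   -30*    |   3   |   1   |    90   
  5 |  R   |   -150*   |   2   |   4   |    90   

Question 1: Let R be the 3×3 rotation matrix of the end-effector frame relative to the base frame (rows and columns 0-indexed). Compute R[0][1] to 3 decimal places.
-0.533

End-effector y-axis (col 1 of R) = (-0.5335,-0.8080,-0.2500)
R[0][1] = -0.5335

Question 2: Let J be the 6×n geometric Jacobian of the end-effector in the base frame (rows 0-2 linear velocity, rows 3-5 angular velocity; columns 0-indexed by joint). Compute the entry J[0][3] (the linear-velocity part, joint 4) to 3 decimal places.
-2.931

axis z_3 = (-0.2500,0.4330,-0.8660); lever o_n−o_3 = (0.6740,-2.1675,-2.4330)
cross product → J_v[:, 3] = (-2.9306,-1.1920,0.2500)
J_ω[:, 3] = z_3
entry J[0][3] = -2.9306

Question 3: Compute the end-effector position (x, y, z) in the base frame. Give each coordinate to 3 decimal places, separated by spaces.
after link 1: o_1 = (1.0000, -1.7321, 2.0000)
after link 2: o_2 = (2.3660, -2.0981, 2.0000)
after link 3: o_3 = (3.6651, -0.3481, 2.5000)
after link 4: o_4 = (2.1071, 1.3505, 0.3349)
after link 5: o_5 = (4.3391, -2.5155, 0.0670)

4.339 -2.516 0.067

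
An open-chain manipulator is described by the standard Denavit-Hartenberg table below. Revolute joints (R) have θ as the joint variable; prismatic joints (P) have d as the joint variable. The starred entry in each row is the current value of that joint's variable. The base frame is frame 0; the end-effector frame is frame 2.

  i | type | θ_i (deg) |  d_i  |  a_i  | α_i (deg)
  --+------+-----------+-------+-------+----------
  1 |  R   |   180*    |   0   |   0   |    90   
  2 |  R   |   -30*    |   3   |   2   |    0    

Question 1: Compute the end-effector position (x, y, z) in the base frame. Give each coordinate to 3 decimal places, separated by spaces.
after link 1: o_1 = (0.0000, 0.0000, 0.0000)
after link 2: o_2 = (-1.7321, 3.0000, -1.0000)

-1.732 3.000 -1.000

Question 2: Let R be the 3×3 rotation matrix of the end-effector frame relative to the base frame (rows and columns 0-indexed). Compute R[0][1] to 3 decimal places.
-0.500

End-effector y-axis (col 1 of R) = (-0.5000,0.0000,0.8660)
R[0][1] = -0.5000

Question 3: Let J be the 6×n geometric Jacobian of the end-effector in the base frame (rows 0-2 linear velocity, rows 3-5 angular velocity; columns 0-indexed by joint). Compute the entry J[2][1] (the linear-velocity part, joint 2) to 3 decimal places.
1.732

axis z_1 = (0.0000,1.0000,0.0000); lever o_n−o_1 = (-1.7321,3.0000,-1.0000)
cross product → J_v[:, 1] = (-1.0000,0.0000,1.7321)
J_ω[:, 1] = z_1
entry J[2][1] = 1.7321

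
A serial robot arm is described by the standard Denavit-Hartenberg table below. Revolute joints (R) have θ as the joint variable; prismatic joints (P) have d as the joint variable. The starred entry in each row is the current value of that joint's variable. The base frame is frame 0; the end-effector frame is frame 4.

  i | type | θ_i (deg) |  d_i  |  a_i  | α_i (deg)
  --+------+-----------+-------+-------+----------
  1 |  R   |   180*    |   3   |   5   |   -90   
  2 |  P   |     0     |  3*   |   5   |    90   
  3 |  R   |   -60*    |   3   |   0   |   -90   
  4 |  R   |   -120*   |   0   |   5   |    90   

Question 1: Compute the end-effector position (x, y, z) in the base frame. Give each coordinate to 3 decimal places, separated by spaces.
-8.750 -5.165 10.330

after link 1: o_1 = (-5.0000, 0.0000, 3.0000)
after link 2: o_2 = (-10.0000, -3.0000, 3.0000)
after link 3: o_3 = (-10.0000, -3.0000, 6.0000)
after link 4: o_4 = (-8.7500, -5.1651, 10.3301)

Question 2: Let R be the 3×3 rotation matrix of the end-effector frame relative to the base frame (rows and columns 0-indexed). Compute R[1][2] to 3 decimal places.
-0.750

End-effector z-axis (col 2 of R) = (0.4330,-0.7500,-0.5000)
R[1][2] = -0.7500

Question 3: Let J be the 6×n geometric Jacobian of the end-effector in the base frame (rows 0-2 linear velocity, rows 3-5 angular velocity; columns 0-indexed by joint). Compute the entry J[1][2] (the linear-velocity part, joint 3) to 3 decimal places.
axis z_2 = (0.0000,0.0000,1.0000); lever o_n−o_2 = (1.2500,-2.1651,7.3301)
cross product → J_v[:, 2] = (2.1651,1.2500,-0.0000)
J_ω[:, 2] = z_2
entry J[1][2] = 1.2500

1.250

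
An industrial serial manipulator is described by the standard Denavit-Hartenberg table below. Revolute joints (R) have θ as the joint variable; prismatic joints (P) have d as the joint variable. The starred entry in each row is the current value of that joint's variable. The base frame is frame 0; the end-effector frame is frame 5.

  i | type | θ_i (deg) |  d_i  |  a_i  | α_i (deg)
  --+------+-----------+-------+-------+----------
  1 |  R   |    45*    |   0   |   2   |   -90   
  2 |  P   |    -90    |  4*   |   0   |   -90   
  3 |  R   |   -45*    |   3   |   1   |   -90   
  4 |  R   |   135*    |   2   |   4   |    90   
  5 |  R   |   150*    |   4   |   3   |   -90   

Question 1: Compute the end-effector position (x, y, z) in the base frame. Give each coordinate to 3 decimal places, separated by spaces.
after link 1: o_1 = (1.4142, 1.4142, 0.0000)
after link 2: o_2 = (-1.4142, 4.2426, 0.0000)
after link 3: o_3 = (0.2071, 6.8640, 0.7071)
after link 4: o_4 = (0.6213, 2.4497, 0.1213)
after link 5: o_5 = (-1.6624, 3.3316, 4.4810)

-1.662 3.332 4.481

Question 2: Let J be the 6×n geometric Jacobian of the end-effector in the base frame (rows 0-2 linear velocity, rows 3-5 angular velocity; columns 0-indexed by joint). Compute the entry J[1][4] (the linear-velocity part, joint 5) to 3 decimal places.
axis z_4 = (-0.8536,-0.1464,0.5000); lever o_n−o_4 = (-2.2837,0.8818,4.3597)
cross product → J_v[:, 4] = (-1.0794,2.5794,-1.0871)
J_ω[:, 4] = z_4
entry J[1][4] = 2.5794

2.579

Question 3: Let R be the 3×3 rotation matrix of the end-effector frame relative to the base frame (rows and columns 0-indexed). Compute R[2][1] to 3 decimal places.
End-effector y-axis (col 1 of R) = (0.8536,0.1464,-0.5000)
R[2][1] = -0.5000

-0.500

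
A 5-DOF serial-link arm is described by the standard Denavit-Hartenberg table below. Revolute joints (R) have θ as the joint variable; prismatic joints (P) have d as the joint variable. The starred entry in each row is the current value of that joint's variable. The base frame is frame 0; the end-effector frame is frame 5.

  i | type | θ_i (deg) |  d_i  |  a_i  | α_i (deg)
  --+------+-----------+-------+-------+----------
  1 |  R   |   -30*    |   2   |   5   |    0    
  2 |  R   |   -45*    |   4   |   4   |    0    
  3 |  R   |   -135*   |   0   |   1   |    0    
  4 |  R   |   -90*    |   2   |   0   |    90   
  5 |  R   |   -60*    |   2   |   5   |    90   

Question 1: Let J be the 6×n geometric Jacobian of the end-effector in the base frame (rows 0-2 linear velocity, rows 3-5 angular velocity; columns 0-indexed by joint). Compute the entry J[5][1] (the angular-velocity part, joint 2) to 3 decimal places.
1.000

axis z_1 = (0.0000,0.0000,1.0000); lever o_n−o_1 = (3.1513,-2.1986,1.6699)
cross product → J_v[:, 1] = (2.1986,3.1513,-0.0000)
J_ω[:, 1] = z_1
entry J[5][1] = 1.0000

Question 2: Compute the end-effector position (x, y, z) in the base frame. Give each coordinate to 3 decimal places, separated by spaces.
7.481 -4.699 3.670

after link 1: o_1 = (4.3301, -2.5000, 2.0000)
after link 2: o_2 = (5.3654, -6.3637, 6.0000)
after link 3: o_3 = (4.4994, -5.8637, 6.0000)
after link 4: o_4 = (4.4994, -5.8637, 8.0000)
after link 5: o_5 = (7.4814, -4.6986, 3.6699)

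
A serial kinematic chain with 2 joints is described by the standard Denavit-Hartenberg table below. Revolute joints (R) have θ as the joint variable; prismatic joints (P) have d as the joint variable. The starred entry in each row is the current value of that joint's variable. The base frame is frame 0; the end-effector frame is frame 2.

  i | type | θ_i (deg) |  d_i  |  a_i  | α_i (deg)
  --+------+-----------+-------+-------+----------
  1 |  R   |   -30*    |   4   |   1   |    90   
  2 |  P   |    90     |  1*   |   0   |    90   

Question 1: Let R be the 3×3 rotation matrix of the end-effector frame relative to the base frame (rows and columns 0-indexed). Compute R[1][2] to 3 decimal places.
End-effector z-axis (col 2 of R) = (0.8660,-0.5000,-0.0000)
R[1][2] = -0.5000

-0.500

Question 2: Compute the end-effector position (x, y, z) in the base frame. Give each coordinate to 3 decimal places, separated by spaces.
after link 1: o_1 = (0.8660, -0.5000, 4.0000)
after link 2: o_2 = (0.3660, -1.3660, 4.0000)

0.366 -1.366 4.000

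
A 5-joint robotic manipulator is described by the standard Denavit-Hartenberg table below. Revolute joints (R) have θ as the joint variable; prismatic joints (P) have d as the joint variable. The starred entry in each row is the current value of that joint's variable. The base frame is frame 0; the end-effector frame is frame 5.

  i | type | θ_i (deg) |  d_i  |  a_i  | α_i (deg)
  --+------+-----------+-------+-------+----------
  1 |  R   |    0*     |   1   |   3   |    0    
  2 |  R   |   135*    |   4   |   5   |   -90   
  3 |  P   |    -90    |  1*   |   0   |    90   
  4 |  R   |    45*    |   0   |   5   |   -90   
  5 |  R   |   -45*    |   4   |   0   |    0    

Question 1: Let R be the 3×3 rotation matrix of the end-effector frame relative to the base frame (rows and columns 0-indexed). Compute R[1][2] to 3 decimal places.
End-effector z-axis (col 2 of R) = (-0.5000,-0.5000,-0.7071)
R[1][2] = -0.5000

-0.500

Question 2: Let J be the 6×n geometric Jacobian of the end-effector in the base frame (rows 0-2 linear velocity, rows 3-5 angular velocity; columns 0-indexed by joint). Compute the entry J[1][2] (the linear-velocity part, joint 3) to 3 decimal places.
-0.707

prismatic axis z_2 = (-0.7071,-0.7071,0.0000)
J_v[:, 2] = z_2; J_ω[:, 2] = (0,0,0)
entry J[1][2] = -0.7071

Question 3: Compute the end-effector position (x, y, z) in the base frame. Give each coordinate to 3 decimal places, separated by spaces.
after link 1: o_1 = (3.0000, 0.0000, 1.0000)
after link 2: o_2 = (-0.5355, 3.5355, 5.0000)
after link 3: o_3 = (-1.2426, 2.8284, 5.0000)
after link 4: o_4 = (-3.7426, 0.3284, 8.5355)
after link 5: o_5 = (-5.7426, -1.6716, 5.7071)

-5.743 -1.672 5.707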